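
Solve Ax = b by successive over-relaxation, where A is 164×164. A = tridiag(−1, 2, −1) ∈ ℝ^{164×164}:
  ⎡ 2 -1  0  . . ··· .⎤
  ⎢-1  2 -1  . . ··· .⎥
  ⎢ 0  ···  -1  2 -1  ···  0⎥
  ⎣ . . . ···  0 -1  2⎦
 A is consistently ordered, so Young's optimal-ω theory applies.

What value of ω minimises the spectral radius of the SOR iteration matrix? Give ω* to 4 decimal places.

B_J for the 164×164 system has eigenvalues cos(kπ/165); ρ_J = cos(π/165) = 0.9998.
root = sin(π/165) = 0.01904  (since 1−cos² = sin²).
ω* = 2/(1 + 0.01904) = 2/1.01904 = 1.9626.
ρ_SOR = ω* − 1 ≈ 0.9626.

ω* = 1.9626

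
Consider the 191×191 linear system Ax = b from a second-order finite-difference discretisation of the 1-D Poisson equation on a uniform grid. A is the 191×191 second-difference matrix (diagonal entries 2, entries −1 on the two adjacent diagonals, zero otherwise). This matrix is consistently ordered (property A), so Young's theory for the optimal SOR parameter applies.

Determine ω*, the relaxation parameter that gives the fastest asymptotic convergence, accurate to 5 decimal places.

ω* = 1.96780

n=191: λ(B_J) = 1 − λ(A)/2 = cos(kπ/192); k=1 gives ρ_J = 0.99987.
√(1−ρ_J²) simplifies to sin(π/192) = 0.016362.
Then 2/(1+√(1−ρ_J²)) = 2/(1+0.016362); ω* = 2/1.016362 = 1.96780.
Hence ρ(B_{ω*}) = 1.96780 − 1 = 0.96780.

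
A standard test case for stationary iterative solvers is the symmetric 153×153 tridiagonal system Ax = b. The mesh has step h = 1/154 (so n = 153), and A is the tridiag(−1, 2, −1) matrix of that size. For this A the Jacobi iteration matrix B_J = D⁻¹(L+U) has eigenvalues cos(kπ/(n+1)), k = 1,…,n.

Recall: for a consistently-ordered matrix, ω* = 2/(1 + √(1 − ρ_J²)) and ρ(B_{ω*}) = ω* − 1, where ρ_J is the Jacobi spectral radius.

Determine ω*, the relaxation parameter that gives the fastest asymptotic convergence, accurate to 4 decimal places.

spectrum of D⁻¹(L+U) = {cos(kπ/154) : 1≤k≤153}; ρ_J = cos(π/154) = 0.9998.
√(1−ρ_J²) = |sin(π/154)| = 0.02040
ω* = 2/(1+0.02040) = 1.9600
and ρ(B_{ω*}) = 1.9600 − 1 = 0.9600.

ω* = 1.9600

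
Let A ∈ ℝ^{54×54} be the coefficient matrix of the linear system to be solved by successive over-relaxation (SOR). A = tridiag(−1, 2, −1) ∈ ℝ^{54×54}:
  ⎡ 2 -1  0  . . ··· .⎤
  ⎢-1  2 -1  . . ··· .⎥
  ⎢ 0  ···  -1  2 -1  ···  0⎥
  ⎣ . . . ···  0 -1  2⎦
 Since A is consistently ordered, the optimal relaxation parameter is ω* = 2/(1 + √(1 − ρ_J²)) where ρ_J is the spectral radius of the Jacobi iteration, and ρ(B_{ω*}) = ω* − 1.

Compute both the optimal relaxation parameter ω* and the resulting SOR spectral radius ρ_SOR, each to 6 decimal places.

ω* = 1.891989, ρ_SOR = 0.891989

n=54: λ(B_J) = 1 − λ(A)/2 = cos(kπ/55); k=1 gives ρ_J = 0.998369.
√(1−ρ_J²) simplifies to sin(π/55) = 0.0570888.
ω* = 2/(1+0.0570888) = 1.891989
and ρ(B_{ω*}) = 1.891989 − 1 = 0.891989.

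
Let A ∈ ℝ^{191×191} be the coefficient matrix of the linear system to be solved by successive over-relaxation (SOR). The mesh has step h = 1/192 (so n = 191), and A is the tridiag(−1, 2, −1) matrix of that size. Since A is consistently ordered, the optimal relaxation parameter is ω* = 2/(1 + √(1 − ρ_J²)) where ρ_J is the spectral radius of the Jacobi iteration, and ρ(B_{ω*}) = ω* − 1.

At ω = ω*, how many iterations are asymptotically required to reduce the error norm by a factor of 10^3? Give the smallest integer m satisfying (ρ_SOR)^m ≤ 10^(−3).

m = 212

spectrum of D⁻¹(L+U) = {cos(kπ/192) : 1≤k≤191}; ρ_J = cos(π/192) = 0.9998661.
√(1−ρ_J²) simplifies to sin(π/192) = 0.0163617.
Then 2/(1+√(1−ρ_J²)) = 2/(1+0.0163617); ω* = 2/1.0163617 = 1.9678034.
At ω = 1.9678034 every |λ(B_ω)| = ω−1, so ρ_SOR = 0.9678034.
ρ_SOR^m ≤ 10^(−3) ⇔ m ≥ 3·ln10/(−ln 0.9678034) = 6.90776/0.0327263 = 211.077; m = ⌈211.077⌉ = 212.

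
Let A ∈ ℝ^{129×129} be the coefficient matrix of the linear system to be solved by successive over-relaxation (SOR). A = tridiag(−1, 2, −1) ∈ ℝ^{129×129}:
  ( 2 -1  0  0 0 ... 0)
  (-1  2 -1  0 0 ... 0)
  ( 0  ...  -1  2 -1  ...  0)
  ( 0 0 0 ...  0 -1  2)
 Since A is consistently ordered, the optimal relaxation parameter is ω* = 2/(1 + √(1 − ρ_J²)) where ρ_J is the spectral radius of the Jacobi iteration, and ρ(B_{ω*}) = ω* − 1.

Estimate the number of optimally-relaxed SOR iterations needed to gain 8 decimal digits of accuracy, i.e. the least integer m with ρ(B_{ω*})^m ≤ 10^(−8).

B_J for the 129×129 system has eigenvalues cos(kπ/130); ρ_J = cos(π/130) = 0.9997080.
√(1−ρ_J²) simplifies to sin(π/130) = 0.0241637.
ω* = 2/(1+0.0241637) = 1.9528128
ρ_SOR = ω* − 1 = 1.9528128 − 1 = 0.9528128.
(0.9528128)^m ≤ 10^{−8}  ⇒  m·ln(0.9528128) ≤ −8·ln10  ⇒  m ≥ 381.091  ⇒  m = 382

m = 382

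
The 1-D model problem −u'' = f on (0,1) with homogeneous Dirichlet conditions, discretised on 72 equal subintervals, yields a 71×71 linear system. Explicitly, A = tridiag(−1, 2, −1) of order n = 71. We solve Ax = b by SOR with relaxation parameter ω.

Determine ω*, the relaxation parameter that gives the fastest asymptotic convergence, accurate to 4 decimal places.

ω* = 1.9164

ρ_J = max_k |cos(kπ/72)| = cos(π/72) = 0.9990
√(1−ρ_J²) = |sin(π/72)| = 0.04362
Young: ω* = 2/(1+√(1−ρ_J²)) = 2/(1+0.04362) = 2/1.04362 = 1.9164.
Hence ρ(B_{ω*}) = 1.9164 − 1 = 0.9164.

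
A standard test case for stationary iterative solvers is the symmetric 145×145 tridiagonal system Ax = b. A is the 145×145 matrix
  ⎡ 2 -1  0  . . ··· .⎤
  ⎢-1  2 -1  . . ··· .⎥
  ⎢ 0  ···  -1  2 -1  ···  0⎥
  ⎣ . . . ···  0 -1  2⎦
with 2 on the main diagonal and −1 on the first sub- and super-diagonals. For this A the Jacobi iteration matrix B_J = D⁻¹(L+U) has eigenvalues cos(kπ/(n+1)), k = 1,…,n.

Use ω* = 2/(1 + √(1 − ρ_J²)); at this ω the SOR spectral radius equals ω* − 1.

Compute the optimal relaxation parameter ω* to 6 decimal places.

spectrum of D⁻¹(L+U) = {cos(kπ/146) : 1≤k≤145}; ρ_J = cos(π/146) = 0.999769.
√(1−ρ_J²) = |sin(π/146)| = 0.0215161
[ω*] 2 ÷ (1 + 0.0215161) = 2 ÷ 1.0215161 = 1.957874.
[ρ_SOR] ω* − 1 = 0.957874.

ω* = 1.957874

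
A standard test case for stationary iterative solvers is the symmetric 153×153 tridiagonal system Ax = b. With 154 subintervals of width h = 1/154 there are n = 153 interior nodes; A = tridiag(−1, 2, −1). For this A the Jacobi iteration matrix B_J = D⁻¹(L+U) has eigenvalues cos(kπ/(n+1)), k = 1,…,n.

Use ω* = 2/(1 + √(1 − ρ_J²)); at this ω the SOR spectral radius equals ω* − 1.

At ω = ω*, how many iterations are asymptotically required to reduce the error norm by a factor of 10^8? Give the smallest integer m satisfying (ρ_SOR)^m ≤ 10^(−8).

B_J for the 153×153 system has eigenvalues cos(kπ/154); ρ_J = cos(π/154) = 0.9997919.
root = sin(π/154) = 0.0203985  (since 1−cos² = sin²).
ω* = 2 / (1 + 0.0203985) = 2 / 1.0203985 ≈ 1.9600186.
and ρ(B_{ω*}) = 1.9600186 − 1 = 0.9600186.
Need (0.9600186)^m ≤ 10^(−8): m ≥ 8·ln10/|ln 0.9600186| = 18.4207/0.0408026 = 451.459 ⇒ m = 452.

m = 452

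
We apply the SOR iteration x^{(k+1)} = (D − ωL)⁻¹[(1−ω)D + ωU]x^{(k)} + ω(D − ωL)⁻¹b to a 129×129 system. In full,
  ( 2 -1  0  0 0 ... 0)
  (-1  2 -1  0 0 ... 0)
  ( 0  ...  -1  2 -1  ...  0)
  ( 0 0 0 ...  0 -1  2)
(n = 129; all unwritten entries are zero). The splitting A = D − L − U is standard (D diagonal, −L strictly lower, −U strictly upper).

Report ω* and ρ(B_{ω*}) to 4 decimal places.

spectrum of D⁻¹(L+U) = {cos(kπ/130) : 1≤k≤129}; ρ_J = cos(π/130) = 0.9997.
1 − cos²(π/130) = sin²(π/130) ⇒ √(1−ρ_J²) = sin(π/130) = 0.02416.
[ω*] 2 ÷ (1 + 0.02416) = 2 ÷ 1.02416 = 1.9528.
ρ_SOR = ω* − 1 ≈ 0.9528.

ω* = 1.9528, ρ_SOR = 0.9528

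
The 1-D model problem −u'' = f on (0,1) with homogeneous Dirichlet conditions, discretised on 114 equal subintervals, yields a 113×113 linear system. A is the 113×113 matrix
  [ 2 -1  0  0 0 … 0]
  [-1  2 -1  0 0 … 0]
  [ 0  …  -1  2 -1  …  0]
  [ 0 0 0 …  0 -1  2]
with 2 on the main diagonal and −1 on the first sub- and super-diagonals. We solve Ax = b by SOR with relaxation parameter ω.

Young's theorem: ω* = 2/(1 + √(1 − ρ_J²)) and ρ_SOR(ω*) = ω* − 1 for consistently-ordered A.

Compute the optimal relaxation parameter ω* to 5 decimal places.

ω* = 1.94637

[ρ_J] n=113: ρ(B_J) = cos(π/(n+1)) = cos(π/114) = 0.99962.
√(1−ρ_J²) simplifies to sin(π/114) = 0.027554.
ω* = 2 / (1 + 0.027554) = 2 / 1.027554 ≈ 1.94637.
[ρ_SOR] ω* − 1 = 0.94637.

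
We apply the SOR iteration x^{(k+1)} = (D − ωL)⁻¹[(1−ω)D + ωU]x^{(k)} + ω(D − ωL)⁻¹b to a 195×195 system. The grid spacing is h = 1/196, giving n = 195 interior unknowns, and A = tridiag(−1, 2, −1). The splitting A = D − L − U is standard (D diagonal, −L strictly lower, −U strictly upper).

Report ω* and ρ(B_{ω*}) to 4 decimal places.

ω* = 1.9684, ρ_SOR = 0.9684

ρ_J = max_k |cos(kπ/196)| = cos(π/196) = 0.9999
1 − cos²(π/196) = sin²(π/196) ⇒ √(1−ρ_J²) = sin(π/196) = 0.01603.
[ω*] 2 ÷ (1 + 0.01603) = 2 ÷ 1.01603 = 1.9684.
At ω = 1.9684 every |λ(B_ω)| = ω−1, so ρ_SOR = 0.9684.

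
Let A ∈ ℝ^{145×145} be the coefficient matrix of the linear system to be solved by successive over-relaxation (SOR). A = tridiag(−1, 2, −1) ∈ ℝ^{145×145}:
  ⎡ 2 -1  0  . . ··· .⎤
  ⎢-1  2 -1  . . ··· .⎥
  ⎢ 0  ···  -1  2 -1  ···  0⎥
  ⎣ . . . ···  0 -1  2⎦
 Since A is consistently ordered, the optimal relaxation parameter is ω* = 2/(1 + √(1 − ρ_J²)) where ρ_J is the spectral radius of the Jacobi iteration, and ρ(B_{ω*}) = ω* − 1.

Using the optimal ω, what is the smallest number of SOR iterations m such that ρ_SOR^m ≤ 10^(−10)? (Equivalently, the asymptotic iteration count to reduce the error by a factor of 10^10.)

m = 536

ρ_J = max_k |cos(kπ/146)| = cos(π/146) = 0.9997685
√(1−ρ_J²) simplifies to sin(π/146) = 0.0215161.
Then 2/(1+√(1−ρ_J²)) = 2/(1+0.0215161); ω* = 2/1.0215161 = 1.9578742.
ρ(B_{ω*}) = ω*−1 = 0.9578742
Need (0.9578742)^m ≤ 10^(−10): m ≥ 10·ln10/|ln 0.9578742| = 23.0259/0.0430388 = 535.003 ⇒ m = 536.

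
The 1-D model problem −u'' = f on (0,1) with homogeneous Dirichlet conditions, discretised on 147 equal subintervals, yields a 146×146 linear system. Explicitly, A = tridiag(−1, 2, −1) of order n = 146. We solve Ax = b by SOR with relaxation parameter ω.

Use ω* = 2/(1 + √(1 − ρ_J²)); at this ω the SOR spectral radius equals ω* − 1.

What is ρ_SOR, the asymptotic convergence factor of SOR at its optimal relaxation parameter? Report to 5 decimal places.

ρ_SOR = 0.95815

½·tridiag(1,0,1) at n=146: λ_k = cos(kπ/147); max |λ| at k=1 ⇒ ρ_J = cos(π/147) ≈ 0.99977.
1 − cos²(π/147) = sin²(π/147) ⇒ √(1−ρ_J²) = sin(π/147) = 0.021370.
Young: ω* = 2/(1+√(1−ρ_J²)) = 2/(1+0.021370) = 2/1.021370 = 1.95815.
ρ_SOR = ω* − 1 = 1.95815 − 1 = 0.95815.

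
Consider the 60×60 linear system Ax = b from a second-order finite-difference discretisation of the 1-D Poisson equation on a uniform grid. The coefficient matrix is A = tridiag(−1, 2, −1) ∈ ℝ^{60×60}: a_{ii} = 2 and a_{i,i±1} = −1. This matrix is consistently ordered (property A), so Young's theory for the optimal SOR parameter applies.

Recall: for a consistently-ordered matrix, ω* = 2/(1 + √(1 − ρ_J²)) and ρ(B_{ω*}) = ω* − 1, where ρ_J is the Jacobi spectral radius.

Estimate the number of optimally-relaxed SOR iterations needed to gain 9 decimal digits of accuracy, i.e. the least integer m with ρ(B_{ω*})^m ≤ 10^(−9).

m = 202

n=60: λ(B_J) = 1 − λ(A)/2 = cos(kπ/61); k=1 gives ρ_J = 0.9986741.
root = sin(π/61) = 0.0514788  (since 1−cos² = sin²).
ω* = 2/(1 + 0.0514788) = 2/1.0514788 = 1.9020830.
[ρ_SOR] ω* − 1 = 0.9020830.
9·ln10 = 20.7233; −ln(0.9020830) = 0.103049; m = ⌈20.7233/0.103049⌉ = ⌈201.101⌉ = 202.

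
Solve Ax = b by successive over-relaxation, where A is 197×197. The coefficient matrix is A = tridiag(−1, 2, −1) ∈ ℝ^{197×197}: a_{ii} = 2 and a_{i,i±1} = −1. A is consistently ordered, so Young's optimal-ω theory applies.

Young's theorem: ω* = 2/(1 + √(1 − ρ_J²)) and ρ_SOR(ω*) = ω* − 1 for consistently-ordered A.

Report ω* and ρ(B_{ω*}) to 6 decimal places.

ω* = 1.968764, ρ_SOR = 0.968764

½·tridiag(1,0,1) at n=197: λ_k = cos(kπ/198); max |λ| at k=1 ⇒ ρ_J = cos(π/198) ≈ 0.999874.
√(1−ρ_J²) = |sin(π/198)| = 0.0158660
ω* = 2/(1 + 0.0158660) = 2/1.0158660 = 1.968764.
[ρ_SOR] ω* − 1 = 0.968764.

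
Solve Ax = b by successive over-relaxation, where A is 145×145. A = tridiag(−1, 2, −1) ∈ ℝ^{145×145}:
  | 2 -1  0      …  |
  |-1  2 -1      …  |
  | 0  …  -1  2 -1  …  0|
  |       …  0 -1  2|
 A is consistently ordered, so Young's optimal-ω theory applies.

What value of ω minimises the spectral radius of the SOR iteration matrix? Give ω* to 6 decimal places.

ω* = 1.957874

n=145: λ(B_J) = 1 − λ(A)/2 = cos(kπ/146); k=1 gives ρ_J = 0.999769.
√(1−ρ_J²) = |sin(π/146)| = 0.0215161
So ω* = 2/1.0215161 = 1.957874 (Young).
[ρ_SOR] ω* − 1 = 0.957874.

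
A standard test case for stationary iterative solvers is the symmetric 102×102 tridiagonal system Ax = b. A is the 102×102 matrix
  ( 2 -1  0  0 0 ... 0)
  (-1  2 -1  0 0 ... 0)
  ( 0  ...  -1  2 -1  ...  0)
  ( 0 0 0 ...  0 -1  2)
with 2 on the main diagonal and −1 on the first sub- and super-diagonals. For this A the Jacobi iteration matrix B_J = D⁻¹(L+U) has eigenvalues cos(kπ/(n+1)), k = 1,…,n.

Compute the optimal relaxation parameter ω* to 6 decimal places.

spectrum of D⁻¹(L+U) = {cos(kπ/103) : 1≤k≤102}; ρ_J = cos(π/103) = 0.999535.
√(1 − cos²(π/103)) = sin(π/103) ≈ 0.0304962.
ω* = 2/(1 + 0.0304962) = 2/1.0304962 = 1.940813.
At ω = 1.940813 every |λ(B_ω)| = ω−1, so ρ_SOR = 0.940813.

ω* = 1.940813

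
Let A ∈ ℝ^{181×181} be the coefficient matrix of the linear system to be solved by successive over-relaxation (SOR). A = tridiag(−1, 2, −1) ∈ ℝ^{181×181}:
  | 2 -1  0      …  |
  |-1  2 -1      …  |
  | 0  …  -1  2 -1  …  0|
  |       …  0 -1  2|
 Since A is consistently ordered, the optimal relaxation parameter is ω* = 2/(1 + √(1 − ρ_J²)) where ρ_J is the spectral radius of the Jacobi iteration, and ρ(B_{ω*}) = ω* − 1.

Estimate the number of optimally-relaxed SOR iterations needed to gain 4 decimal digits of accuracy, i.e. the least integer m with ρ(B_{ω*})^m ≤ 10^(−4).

ρ_J = max_k |cos(kπ/182)| = cos(π/182) = 0.9998510
√(1−ρ_J²) = |sin(π/182)| = 0.0172606
Young: ω* = 2/(1+√(1−ρ_J²)) = 2/(1+0.0172606) = 2/1.0172606 = 1.9660645.
and ρ(B_{ω*}) = 1.9660645 − 1 = 0.9660645.
ρ_SOR^m ≤ 10^(−4) ⇔ m ≥ 4·ln10/(−ln 0.9660645) = 9.21034/0.0345247 = 266.775; m = ⌈266.775⌉ = 267.

m = 267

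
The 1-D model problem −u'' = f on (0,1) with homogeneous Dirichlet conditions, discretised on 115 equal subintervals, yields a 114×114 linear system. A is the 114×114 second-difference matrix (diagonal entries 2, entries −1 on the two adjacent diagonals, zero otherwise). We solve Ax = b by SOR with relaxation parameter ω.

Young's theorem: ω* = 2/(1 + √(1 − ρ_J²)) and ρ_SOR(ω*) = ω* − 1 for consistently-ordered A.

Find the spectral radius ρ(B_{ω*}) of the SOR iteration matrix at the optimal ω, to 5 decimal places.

n=114: λ(B_J) = 1 − λ(A)/2 = cos(kπ/115); k=1 gives ρ_J = 0.99963.
1 − cos²(π/115) = sin²(π/115) ⇒ √(1−ρ_J²) = sin(π/115) = 0.027315.
ω* = 2/(1 + 0.027315) = 2/1.027315 = 1.94682.
Hence ρ(B_{ω*}) = 1.94682 − 1 = 0.94682.

ρ_SOR = 0.94682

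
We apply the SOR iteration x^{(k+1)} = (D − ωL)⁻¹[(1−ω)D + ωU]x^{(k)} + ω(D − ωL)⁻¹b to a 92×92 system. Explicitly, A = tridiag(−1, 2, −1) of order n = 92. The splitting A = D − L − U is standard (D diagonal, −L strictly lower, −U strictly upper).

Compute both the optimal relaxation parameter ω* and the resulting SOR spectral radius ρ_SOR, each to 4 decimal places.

½·tridiag(1,0,1) at n=92: λ_k = cos(kπ/93); max |λ| at k=1 ⇒ ρ_J = cos(π/93) ≈ 0.9994.
√(1−ρ_J²) simplifies to sin(π/93) = 0.03377.
[ω*] 2 ÷ (1 + 0.03377) = 2 ÷ 1.03377 = 1.9347.
ρ_SOR = ω* − 1 = 1.9347 − 1 = 0.9347.

ω* = 1.9347, ρ_SOR = 0.9347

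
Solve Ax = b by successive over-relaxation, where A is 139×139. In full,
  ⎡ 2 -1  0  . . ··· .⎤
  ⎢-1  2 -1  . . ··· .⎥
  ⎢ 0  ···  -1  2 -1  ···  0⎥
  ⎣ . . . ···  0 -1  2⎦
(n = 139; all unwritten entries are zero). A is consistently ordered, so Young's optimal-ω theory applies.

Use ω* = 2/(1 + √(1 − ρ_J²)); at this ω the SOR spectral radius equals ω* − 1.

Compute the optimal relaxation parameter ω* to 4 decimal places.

ρ_J = max_k |cos(kπ/140)| = cos(π/140) = 0.9997
√(1−ρ_J²) simplifies to sin(π/140) = 0.02244.
[ω*] 2 ÷ (1 + 0.02244) = 2 ÷ 1.02244 = 1.9561.
[ρ_SOR] ω* − 1 = 0.9561.

ω* = 1.9561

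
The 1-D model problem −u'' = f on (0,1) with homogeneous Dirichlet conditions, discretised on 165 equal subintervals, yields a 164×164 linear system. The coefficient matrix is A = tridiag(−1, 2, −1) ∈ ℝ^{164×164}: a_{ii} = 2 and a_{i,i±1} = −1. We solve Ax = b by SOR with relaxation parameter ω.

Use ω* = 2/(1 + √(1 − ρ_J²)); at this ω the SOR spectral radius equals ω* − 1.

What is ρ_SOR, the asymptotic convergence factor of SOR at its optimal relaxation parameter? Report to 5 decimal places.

ρ_SOR = 0.96263

n=164: λ(B_J) = 1 − λ(A)/2 = cos(kπ/165); k=1 gives ρ_J = 0.99982.
√(1 − cos²(π/165)) = sin(π/165) ≈ 0.019039.
ω* = 2/(1+0.019039) = 1.96263
ρ(B_{ω*}) = ω*−1 = 0.96263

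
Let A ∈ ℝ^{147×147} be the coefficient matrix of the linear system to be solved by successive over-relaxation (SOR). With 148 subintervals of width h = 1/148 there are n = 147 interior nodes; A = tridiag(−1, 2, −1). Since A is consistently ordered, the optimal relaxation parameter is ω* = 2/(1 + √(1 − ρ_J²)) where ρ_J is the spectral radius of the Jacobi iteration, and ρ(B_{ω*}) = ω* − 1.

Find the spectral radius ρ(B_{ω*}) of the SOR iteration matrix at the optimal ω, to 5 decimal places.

ρ_SOR = 0.95843

½·tridiag(1,0,1) at n=147: λ_k = cos(kπ/148); max |λ| at k=1 ⇒ ρ_J = cos(π/148) ≈ 0.99977.
1 − cos²(π/148) = sin²(π/148) ⇒ √(1−ρ_J²) = sin(π/148) = 0.021225.
ω* = 2 / (1 + 0.021225) = 2 / 1.021225 ≈ 1.95843.
ρ_SOR = ω* − 1 ≈ 0.95843.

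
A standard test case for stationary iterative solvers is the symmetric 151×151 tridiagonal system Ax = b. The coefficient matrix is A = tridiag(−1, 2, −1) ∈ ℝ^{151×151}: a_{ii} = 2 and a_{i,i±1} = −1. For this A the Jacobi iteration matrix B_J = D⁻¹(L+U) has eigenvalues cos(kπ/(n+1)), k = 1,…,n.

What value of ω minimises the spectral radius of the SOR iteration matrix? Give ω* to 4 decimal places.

ω* = 1.9595

B_J for the 151×151 system has eigenvalues cos(kπ/152); ρ_J = cos(π/152) = 0.9998.
√(1−ρ_J²) = |sin(π/152)| = 0.02067
So ω* = 2/1.02067 = 1.9595 (Young).
ρ(B_{ω*}) = ω*−1 = 0.9595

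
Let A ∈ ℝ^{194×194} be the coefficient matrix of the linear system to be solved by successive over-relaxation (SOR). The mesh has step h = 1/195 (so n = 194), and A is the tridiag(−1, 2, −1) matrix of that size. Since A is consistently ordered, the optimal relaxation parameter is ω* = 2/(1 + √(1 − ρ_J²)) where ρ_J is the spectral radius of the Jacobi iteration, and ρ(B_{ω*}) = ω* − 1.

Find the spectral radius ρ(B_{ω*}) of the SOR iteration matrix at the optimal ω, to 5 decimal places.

ρ_J = max_k |cos(kπ/195)| = cos(π/195) = 0.99987
√(1−ρ_J²) = |sin(π/195)| = 0.016110
ω* = 2 / (1 + 0.016110) = 2 / 1.016110 ≈ 1.96829.
and ρ(B_{ω*}) = 1.96829 − 1 = 0.96829.

ρ_SOR = 0.96829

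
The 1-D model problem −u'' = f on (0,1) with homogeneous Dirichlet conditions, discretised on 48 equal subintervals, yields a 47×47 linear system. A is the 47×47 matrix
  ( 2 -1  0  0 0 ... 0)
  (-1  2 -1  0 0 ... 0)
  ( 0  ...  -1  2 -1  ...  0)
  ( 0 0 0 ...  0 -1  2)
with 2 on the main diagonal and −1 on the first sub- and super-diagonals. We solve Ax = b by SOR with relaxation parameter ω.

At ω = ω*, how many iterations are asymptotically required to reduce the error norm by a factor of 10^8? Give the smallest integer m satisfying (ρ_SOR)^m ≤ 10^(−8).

[ρ_J] n=47: ρ(B_J) = cos(π/(n+1)) = cos(π/48) = 0.9978589.
√(1 − cos²(π/48)) = sin(π/48) ≈ 0.0654031.
ω* = 2/(1+0.0654031) = 1.8772237
Hence ρ(B_{ω*}) = 1.8772237 − 1 = 0.8772237.
ρ_SOR^m ≤ 10^(−8) ⇔ m ≥ 8·ln10/(−ln 0.8772237) = 18.4207/0.130993 = 140.624; m = ⌈140.624⌉ = 141.

m = 141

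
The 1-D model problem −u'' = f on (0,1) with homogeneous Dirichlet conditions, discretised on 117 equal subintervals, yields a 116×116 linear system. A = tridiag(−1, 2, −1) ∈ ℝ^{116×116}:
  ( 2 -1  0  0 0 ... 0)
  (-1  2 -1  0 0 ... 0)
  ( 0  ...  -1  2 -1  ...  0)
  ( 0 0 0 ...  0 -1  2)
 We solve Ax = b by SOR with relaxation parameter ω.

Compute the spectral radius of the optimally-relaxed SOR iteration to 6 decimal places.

ρ_SOR = 0.947708

B_J for the 116×116 system has eigenvalues cos(kπ/117); ρ_J = cos(π/117) = 0.999640.
√(1 − cos²(π/117)) = sin(π/117) ≈ 0.0268480.
Young: ω* = 2/(1+√(1−ρ_J²)) = 2/(1+0.0268480) = 2/1.0268480 = 1.947708.
ρ_SOR = ω* − 1 ≈ 0.947708.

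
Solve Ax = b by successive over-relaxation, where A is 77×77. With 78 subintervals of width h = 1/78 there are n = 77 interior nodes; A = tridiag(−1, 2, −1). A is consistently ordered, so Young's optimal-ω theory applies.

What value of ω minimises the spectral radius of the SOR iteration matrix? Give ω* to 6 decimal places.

ω* = 1.922585

ρ_J = max_k |cos(kπ/78)| = cos(π/78) = 0.999189
1 − cos²(π/78) = sin²(π/78) ⇒ √(1−ρ_J²) = sin(π/78) = 0.0402659.
Young: ω* = 2/(1+√(1−ρ_J²)) = 2/(1+0.0402659) = 2/1.0402659 = 1.922585.
and ρ(B_{ω*}) = 1.922585 − 1 = 0.922585.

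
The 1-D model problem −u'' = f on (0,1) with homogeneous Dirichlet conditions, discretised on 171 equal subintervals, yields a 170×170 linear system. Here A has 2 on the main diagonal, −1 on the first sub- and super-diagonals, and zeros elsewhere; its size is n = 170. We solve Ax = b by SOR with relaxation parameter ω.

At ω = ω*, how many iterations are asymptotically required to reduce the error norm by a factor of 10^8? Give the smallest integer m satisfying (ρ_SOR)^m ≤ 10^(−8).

m = 502

spectrum of D⁻¹(L+U) = {cos(kπ/171) : 1≤k≤170}; ρ_J = cos(π/171) = 0.9998312.
1 − cos²(π/171) = sin²(π/171) ⇒ √(1−ρ_J²) = sin(π/171) = 0.0183709.
Young: ω* = 2/(1+√(1−ρ_J²)) = 2/(1+0.0183709) = 2/1.0183709 = 1.9639210.
Hence ρ(B_{ω*}) = 1.9639210 − 1 = 0.9639210.
m ≥ 8·ln10 / (−ln 0.9639210) = 501.299; smallest integer m = 502.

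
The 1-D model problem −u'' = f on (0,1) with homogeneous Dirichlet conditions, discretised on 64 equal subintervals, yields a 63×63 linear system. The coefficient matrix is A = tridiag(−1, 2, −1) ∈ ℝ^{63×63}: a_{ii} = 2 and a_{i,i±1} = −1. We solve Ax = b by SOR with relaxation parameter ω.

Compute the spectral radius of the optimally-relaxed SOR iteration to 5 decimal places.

[ρ_J] n=63: ρ(B_J) = cos(π/(n+1)) = cos(π/64) = 0.99880.
√(1−ρ_J²) simplifies to sin(π/64) = 0.049068.
Then 2/(1+√(1−ρ_J²)) = 2/(1+0.049068); ω* = 2/1.049068 = 1.90645.
[ρ_SOR] ω* − 1 = 0.90645.

ρ_SOR = 0.90645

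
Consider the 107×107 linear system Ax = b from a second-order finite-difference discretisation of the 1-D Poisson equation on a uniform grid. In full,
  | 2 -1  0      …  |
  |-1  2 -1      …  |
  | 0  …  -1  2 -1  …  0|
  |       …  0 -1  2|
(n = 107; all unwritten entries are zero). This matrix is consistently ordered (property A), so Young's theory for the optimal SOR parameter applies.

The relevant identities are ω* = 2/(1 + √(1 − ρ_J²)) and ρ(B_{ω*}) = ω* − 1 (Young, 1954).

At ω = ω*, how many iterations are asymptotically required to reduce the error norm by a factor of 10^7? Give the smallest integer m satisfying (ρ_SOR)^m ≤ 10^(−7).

m = 278

½·tridiag(1,0,1) at n=107: λ_k = cos(kπ/108); max |λ| at k=1 ⇒ ρ_J = cos(π/108) ≈ 0.9995770.
1 − cos²(π/108) = sin²(π/108) ⇒ √(1−ρ_J²) = sin(π/108) = 0.0290847.
Young: ω* = 2/(1+√(1−ρ_J²)) = 2/(1+0.0290847) = 2/1.0290847 = 1.9434746.
ρ_SOR = ω* − 1 = 1.9434746 − 1 = 0.9434746.
7·ln10 = 16.1181; −ln(0.9434746) = 0.0581858; m = ⌈16.1181/0.0581858⌉ = ⌈277.011⌉ = 278.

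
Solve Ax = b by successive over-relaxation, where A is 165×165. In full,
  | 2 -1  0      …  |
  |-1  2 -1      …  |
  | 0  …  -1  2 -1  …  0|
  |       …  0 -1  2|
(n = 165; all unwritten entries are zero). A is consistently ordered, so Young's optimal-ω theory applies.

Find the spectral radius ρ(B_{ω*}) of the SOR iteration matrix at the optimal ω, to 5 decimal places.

ρ_SOR = 0.96285

With n=165, ρ(Jacobi) = cos(π/166) = 0.99982.
√(1−ρ_J²) simplifies to sin(π/166) = 0.018924.
Then 2/(1+√(1−ρ_J²)) = 2/(1+0.018924); ω* = 2/1.018924 = 1.96285.
ρ_SOR = ω* − 1 ≈ 0.96285.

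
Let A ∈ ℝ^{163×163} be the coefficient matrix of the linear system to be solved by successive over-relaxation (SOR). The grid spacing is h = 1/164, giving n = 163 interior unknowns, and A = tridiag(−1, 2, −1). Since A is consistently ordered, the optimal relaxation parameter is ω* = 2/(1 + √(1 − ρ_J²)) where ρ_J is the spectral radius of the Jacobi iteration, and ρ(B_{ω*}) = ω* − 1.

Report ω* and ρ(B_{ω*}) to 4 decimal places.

[ρ_J] n=163: ρ(B_J) = cos(π/(n+1)) = cos(π/164) = 0.9998.
root = sin(π/164) = 0.01915  (since 1−cos² = sin²).
Then 2/(1+√(1−ρ_J²)) = 2/(1+0.01915); ω* = 2/1.01915 = 1.9624.
[ρ_SOR] ω* − 1 = 0.9624.

ω* = 1.9624, ρ_SOR = 0.9624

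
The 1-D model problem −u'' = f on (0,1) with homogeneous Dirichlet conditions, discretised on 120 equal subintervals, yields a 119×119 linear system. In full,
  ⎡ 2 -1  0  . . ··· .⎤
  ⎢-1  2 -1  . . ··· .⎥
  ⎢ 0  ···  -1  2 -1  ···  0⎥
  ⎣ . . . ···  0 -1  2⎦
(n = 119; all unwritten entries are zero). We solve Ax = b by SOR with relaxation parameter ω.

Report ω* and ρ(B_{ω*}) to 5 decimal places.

ω* = 1.94898, ρ_SOR = 0.94898

spectrum of D⁻¹(L+U) = {cos(kπ/120) : 1≤k≤119}; ρ_J = cos(π/120) = 0.99966.
√(1 − cos²(π/120)) = sin(π/120) ≈ 0.026177.
ω* = 2/(1+0.026177) = 1.94898
Hence ρ(B_{ω*}) = 1.94898 − 1 = 0.94898.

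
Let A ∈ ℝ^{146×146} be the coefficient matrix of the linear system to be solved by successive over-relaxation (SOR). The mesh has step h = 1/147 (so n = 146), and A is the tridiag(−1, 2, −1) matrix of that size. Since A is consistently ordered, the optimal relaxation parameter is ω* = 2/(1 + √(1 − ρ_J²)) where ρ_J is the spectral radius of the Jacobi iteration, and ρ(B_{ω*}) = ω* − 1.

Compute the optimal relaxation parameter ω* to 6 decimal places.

½·tridiag(1,0,1) at n=146: λ_k = cos(kπ/147); max |λ| at k=1 ⇒ ρ_J = cos(π/147) ≈ 0.999772.
root = sin(π/147) = 0.0213698  (since 1−cos² = sin²).
ω* = 2/(1 + 0.0213698) = 2/1.0213698 = 1.958155.
and ρ(B_{ω*}) = 1.958155 − 1 = 0.958155.

ω* = 1.958155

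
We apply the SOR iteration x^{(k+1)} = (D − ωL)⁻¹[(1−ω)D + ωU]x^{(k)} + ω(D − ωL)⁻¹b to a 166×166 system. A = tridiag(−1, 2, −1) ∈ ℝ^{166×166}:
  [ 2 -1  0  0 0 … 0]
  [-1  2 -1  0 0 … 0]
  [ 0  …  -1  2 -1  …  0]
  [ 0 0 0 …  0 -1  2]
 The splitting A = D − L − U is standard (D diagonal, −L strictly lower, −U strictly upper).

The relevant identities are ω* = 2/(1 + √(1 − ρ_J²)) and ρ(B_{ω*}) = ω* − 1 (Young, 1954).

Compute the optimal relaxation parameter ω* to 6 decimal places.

½·tridiag(1,0,1) at n=166: λ_k = cos(kπ/167); max |λ| at k=1 ⇒ ρ_J = cos(π/167) ≈ 0.999823.
√(1−ρ_J²) simplifies to sin(π/167) = 0.0188108.
ω* = 2/(1+0.0188108) = 1.963073
ρ_SOR = ω* − 1 ≈ 0.963073.

ω* = 1.963073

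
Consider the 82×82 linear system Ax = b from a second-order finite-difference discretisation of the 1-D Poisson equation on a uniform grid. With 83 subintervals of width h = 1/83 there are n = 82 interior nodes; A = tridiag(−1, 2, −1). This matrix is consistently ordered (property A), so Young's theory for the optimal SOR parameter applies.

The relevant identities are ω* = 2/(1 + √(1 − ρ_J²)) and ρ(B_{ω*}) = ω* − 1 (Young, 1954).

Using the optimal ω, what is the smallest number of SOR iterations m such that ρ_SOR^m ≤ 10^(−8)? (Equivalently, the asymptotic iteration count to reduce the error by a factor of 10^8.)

m = 244

With n=82, ρ(Jacobi) = cos(π/83) = 0.9992838.
1 − cos²(π/83) = sin²(π/83) ⇒ √(1−ρ_J²) = sin(π/83) = 0.0378415.
Young: ω* = 2/(1+√(1−ρ_J²)) = 2/(1+0.0378415) = 2/1.0378415 = 1.9270765.
Hence ρ(B_{ω*}) = 1.9270765 − 1 = 0.9270765.
Need (0.9270765)^m ≤ 10^(−8): m ≥ 8·ln10/|ln 0.9270765| = 18.4207/0.0757192 = 243.276 ⇒ m = 244.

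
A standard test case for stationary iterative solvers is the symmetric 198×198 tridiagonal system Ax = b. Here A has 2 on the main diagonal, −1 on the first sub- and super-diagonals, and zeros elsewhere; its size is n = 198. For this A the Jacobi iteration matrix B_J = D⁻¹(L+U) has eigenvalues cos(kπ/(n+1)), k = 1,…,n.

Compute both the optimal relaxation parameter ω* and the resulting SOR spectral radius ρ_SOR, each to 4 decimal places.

spectrum of D⁻¹(L+U) = {cos(kπ/199) : 1≤k≤198}; ρ_J = cos(π/199) = 0.9999.
root = sin(π/199) = 0.01579  (since 1−cos² = sin²).
ω* = 2 / (1 + 0.01579) = 2 / 1.01579 ≈ 1.9689.
[ρ_SOR] ω* − 1 = 0.9689.

ω* = 1.9689, ρ_SOR = 0.9689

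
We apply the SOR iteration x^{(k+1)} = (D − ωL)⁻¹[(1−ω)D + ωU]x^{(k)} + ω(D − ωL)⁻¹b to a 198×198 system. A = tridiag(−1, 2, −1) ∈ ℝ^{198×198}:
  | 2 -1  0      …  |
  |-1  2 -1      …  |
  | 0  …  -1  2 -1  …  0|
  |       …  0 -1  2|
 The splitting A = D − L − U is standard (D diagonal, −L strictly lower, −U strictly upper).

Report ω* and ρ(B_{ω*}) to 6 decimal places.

spectrum of D⁻¹(L+U) = {cos(kπ/199) : 1≤k≤198}; ρ_J = cos(π/199) = 0.999875.
root = sin(π/199) = 0.0157862  (since 1−cos² = sin²).
Young: ω* = 2/(1+√(1−ρ_J²)) = 2/(1+0.0157862) = 2/1.0157862 = 1.968918.
and ρ(B_{ω*}) = 1.968918 − 1 = 0.968918.

ω* = 1.968918, ρ_SOR = 0.968918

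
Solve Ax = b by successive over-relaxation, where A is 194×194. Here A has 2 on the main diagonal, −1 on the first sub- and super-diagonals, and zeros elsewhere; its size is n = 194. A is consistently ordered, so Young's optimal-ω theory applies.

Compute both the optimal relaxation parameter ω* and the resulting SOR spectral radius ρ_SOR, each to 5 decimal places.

n=194: λ(B_J) = 1 − λ(A)/2 = cos(kπ/195); k=1 gives ρ_J = 0.99987.
√(1−ρ_J²) = |sin(π/195)| = 0.016110
[ω*] 2 ÷ (1 + 0.016110) = 2 ÷ 1.016110 = 1.96829.
[ρ_SOR] ω* − 1 = 0.96829.

ω* = 1.96829, ρ_SOR = 0.96829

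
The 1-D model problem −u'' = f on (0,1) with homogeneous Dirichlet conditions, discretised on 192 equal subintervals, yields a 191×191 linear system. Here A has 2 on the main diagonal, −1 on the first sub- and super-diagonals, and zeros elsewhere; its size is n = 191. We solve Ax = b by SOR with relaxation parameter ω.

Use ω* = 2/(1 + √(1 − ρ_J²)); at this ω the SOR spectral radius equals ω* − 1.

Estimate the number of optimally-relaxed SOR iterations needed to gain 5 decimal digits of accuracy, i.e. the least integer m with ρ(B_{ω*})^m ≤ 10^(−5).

spectrum of D⁻¹(L+U) = {cos(kπ/192) : 1≤k≤191}; ρ_J = cos(π/192) = 0.9998661.
√(1−ρ_J²) simplifies to sin(π/192) = 0.0163617.
[ω*] 2 ÷ (1 + 0.0163617) = 2 ÷ 1.0163617 = 1.9678034.
[ρ_SOR] ω* − 1 = 0.9678034.
ρ_SOR^m ≤ 10^(−5) ⇔ m ≥ 5·ln10/(−ln 0.9678034) = 11.5129/0.0327263 = 351.794; m = ⌈351.794⌉ = 352.

m = 352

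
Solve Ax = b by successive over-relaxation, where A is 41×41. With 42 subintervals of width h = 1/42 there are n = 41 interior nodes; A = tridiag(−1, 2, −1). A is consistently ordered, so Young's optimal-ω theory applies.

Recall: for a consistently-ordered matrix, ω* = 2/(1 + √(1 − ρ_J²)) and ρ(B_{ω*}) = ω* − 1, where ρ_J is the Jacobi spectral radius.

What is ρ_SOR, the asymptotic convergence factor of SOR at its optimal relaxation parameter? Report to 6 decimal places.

With n=41, ρ(Jacobi) = cos(π/42) = 0.997204.
√(1−ρ_J²) simplifies to sin(π/42) = 0.0747301.
Young: ω* = 2/(1+√(1−ρ_J²)) = 2/(1+0.0747301) = 2/1.0747301 = 1.860932.
ρ_SOR = ω* − 1 ≈ 0.860932.

ρ_SOR = 0.860932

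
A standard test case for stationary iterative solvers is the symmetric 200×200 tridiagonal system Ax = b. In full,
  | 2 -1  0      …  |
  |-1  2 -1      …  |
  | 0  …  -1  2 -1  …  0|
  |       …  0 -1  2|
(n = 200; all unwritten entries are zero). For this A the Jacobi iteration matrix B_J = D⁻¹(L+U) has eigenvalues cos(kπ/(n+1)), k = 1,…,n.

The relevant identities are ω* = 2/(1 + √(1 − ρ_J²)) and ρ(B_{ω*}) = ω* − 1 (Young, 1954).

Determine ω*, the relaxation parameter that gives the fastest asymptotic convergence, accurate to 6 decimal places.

spectrum of D⁻¹(L+U) = {cos(kπ/201) : 1≤k≤200}; ρ_J = cos(π/201) = 0.999878.
√(1−ρ_J²) simplifies to sin(π/201) = 0.0156292.
ω* = 2/(1+0.0156292) = 1.969223
At ω = 1.969223 every |λ(B_ω)| = ω−1, so ρ_SOR = 0.969223.

ω* = 1.969223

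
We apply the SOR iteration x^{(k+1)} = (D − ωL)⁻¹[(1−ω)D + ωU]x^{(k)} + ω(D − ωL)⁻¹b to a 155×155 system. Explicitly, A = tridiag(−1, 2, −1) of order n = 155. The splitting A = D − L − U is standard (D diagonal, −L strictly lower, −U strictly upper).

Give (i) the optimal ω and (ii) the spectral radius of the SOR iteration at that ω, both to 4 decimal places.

ω* = 1.9605, ρ_SOR = 0.9605

[ρ_J] n=155: ρ(B_J) = cos(π/(n+1)) = cos(π/156) = 0.9998.
√(1−ρ_J²) simplifies to sin(π/156) = 0.02014.
Then 2/(1+√(1−ρ_J²)) = 2/(1+0.02014); ω* = 2/1.02014 = 1.9605.
ρ_SOR = ω* − 1 = 1.9605 − 1 = 0.9605.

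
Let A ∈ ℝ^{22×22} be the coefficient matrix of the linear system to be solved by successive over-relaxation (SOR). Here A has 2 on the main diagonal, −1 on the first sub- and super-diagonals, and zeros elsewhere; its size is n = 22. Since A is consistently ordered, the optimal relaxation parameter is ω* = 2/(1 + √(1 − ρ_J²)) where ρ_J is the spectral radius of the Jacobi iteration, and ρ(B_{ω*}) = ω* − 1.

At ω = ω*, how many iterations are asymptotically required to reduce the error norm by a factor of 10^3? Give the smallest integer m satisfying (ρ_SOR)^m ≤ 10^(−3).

n=22: λ(B_J) = 1 − λ(A)/2 = cos(kπ/23); k=1 gives ρ_J = 0.9906859.
1 − cos²(π/23) = sin²(π/23) ⇒ √(1−ρ_J²) = sin(π/23) = 0.1361666.
ω* = 2 / (1 + 0.1361666) = 2 / 1.1361666 ≈ 1.7603052.
At ω = 1.7603052 every |λ(B_ω)| = ω−1, so ρ_SOR = 0.7603052.
(0.7603052)^m ≤ 10^{−3}  ⇒  m·ln(0.7603052) ≤ −3·ln10  ⇒  m ≥ 25.208  ⇒  m = 26

m = 26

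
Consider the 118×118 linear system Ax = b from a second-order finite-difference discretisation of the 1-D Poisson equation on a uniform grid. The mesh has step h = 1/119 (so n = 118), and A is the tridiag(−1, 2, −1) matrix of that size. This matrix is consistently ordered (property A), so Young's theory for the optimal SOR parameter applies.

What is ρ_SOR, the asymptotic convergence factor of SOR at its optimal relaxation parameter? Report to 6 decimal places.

ρ_J = max_k |cos(kπ/119)| = cos(π/119) = 0.999652
√(1 − cos²(π/119)) = sin(π/119) ≈ 0.0263969.
Young: ω* = 2/(1+√(1−ρ_J²)) = 2/(1+0.0263969) = 2/1.0263969 = 1.948564.
ρ_SOR = ω* − 1 ≈ 0.948564.

ρ_SOR = 0.948564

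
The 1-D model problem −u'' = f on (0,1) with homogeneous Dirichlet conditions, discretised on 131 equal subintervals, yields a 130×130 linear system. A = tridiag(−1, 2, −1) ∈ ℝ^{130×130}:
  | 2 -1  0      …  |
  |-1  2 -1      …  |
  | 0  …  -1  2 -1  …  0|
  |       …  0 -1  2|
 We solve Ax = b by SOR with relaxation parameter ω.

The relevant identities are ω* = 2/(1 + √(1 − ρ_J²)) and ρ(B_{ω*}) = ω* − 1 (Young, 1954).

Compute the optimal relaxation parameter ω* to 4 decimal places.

ω* = 1.9532

B_J for the 130×130 system has eigenvalues cos(kπ/131); ρ_J = cos(π/131) = 0.9997.
√(1−ρ_J²) simplifies to sin(π/131) = 0.02398.
ω* = 2/(1+0.02398) = 1.9532
ρ(B_{ω*}) = ω*−1 = 0.9532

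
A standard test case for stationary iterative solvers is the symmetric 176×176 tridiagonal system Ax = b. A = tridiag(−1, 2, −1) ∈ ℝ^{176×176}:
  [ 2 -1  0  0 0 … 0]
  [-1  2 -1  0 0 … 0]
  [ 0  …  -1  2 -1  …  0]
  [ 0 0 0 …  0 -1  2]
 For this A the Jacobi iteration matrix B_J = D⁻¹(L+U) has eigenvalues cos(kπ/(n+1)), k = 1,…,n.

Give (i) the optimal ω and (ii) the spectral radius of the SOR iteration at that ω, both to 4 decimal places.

½·tridiag(1,0,1) at n=176: λ_k = cos(kπ/177); max |λ| at k=1 ⇒ ρ_J = cos(π/177) ≈ 0.9998.
√(1−ρ_J²) simplifies to sin(π/177) = 0.01775.
ω* = 2/(1 + 0.01775) = 2/1.01775 = 1.9651.
Hence ρ(B_{ω*}) = 1.9651 − 1 = 0.9651.

ω* = 1.9651, ρ_SOR = 0.9651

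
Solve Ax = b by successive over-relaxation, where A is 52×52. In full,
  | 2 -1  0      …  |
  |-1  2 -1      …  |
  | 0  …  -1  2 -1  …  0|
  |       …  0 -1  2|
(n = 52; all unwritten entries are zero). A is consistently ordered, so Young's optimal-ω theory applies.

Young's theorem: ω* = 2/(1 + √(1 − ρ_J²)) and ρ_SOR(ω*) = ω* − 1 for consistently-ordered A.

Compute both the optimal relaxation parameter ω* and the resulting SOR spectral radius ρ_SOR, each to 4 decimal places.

ω* = 1.8881, ρ_SOR = 0.8881

With n=52, ρ(Jacobi) = cos(π/53) = 0.9982.
√(1 − cos²(π/53)) = sin(π/53) ≈ 0.05924.
ω* = 2/(1+0.05924) = 1.8881
ρ(B_{ω*}) = ω*−1 = 0.8881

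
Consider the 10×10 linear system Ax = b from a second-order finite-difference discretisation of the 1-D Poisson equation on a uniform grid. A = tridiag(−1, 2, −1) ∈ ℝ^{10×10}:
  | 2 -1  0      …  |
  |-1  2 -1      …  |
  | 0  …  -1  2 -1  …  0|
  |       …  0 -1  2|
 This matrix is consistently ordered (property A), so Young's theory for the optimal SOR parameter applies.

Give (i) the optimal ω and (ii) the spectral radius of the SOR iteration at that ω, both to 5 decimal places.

ω* = 1.56039, ρ_SOR = 0.56039

[ρ_J] n=10: ρ(B_J) = cos(π/(n+1)) = cos(π/11) = 0.95949.
√(1−ρ_J²) = |sin(π/11)| = 0.281733
ω* = 2/(1+0.281733) = 1.56039
and ρ(B_{ω*}) = 1.56039 − 1 = 0.56039.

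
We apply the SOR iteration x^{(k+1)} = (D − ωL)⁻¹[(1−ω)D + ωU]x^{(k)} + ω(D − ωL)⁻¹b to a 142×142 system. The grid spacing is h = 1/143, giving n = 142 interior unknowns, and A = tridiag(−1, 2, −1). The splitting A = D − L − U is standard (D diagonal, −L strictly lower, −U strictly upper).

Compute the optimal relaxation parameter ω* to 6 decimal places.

ω* = 1.957010

½·tridiag(1,0,1) at n=142: λ_k = cos(kπ/143); max |λ| at k=1 ⇒ ρ_J = cos(π/143) ≈ 0.999759.
√(1−ρ_J²) = |sin(π/143)| = 0.0219674
ω* = 2/(1+0.0219674) = 1.957010
At ω = 1.957010 every |λ(B_ω)| = ω−1, so ρ_SOR = 0.957010.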